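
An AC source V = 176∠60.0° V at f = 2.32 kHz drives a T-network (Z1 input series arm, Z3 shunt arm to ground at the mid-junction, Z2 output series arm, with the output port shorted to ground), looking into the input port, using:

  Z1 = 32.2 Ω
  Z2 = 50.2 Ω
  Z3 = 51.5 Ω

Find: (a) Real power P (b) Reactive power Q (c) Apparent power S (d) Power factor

Step 1 — Angular frequency: ω = 2π·f = 2π·2320 = 1.458e+04 rad/s.
Step 2 — Component impedances:
  Z1: Z = R = 32.2 Ω
  Z2: Z = R = 50.2 Ω
  Z3: Z = R = 51.5 Ω
Step 3 — With the output port shorted to ground, the output series arm Z2 runs from the junction to ground; the shunt arm Z3 also runs from the junction to ground. They appear in parallel: Z3 || Z2 = 25.42 Ω.
Step 4 — Series with input arm Z1: Z_in = Z1 + (Z3 || Z2) = 57.62 Ω = 57.62∠0.0° Ω.
Step 5 — Source phasor: V = 176∠60.0° V = 88 + j152.4 V.
Step 6 — Current: I = V / Z = 1.527 + j2.645 A = 3.054∠60.0° A.
Step 7 — Complex power: S = V·I* = 537.6 VA.
Step 8 — Real power: P = Re(S) = 537.6 W.
Step 9 — Reactive power: Q = Im(S) = 0 VAR.
Step 10 — Apparent power: |S| = 537.6 VA.
Step 11 — Power factor: PF = P/|S| = 1 (unity).

(a) P = 537.6 W  (b) Q = 0 VAR  (c) S = 537.6 VA  (d) PF = 1 (unity)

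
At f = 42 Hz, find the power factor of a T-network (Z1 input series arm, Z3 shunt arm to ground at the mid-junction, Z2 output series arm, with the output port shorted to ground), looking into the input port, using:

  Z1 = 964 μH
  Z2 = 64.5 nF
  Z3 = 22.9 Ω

Step 1 — Angular frequency: ω = 2π·f = 2π·42 = 263.9 rad/s.
Step 2 — Component impedances:
  Z1: Z = jωL = j·263.9·0.000964 = 0 + j0.2544 Ω
  Z2: Z = 1/(jωC) = -j/(ω·C) = 0 - j5.875e+04 Ω
  Z3: Z = R = 22.9 Ω
Step 3 — With the output port shorted to ground, the output series arm Z2 runs from the junction to ground; the shunt arm Z3 also runs from the junction to ground. They appear in parallel: Z3 || Z2 = 22.9 - j0.008926 Ω.
Step 4 — Series with input arm Z1: Z_in = Z1 + (Z3 || Z2) = 22.9 + j0.2455 Ω = 22.9∠0.6° Ω.
Step 5 — Power factor: PF = cos(φ) = Re(Z)/|Z| = 22.9/22.9013 = 0.9999.
Step 6 — Type: Im(Z) = 0.2455 ⇒ lagging (phase φ = 0.6°).

PF = 0.9999 (lagging, φ = 0.6°)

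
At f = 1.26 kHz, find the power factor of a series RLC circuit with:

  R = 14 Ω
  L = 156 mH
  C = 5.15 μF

Step 1 — Angular frequency: ω = 2π·f = 2π·1260 = 7917 rad/s.
Step 2 — Component impedances:
  R: Z = R = 14 Ω
  L: Z = jωL = j·7917·0.156 = 0 + j1235 Ω
  C: Z = 1/(jωC) = -j/(ω·C) = 0 - j24.53 Ω
Step 3 — Series combination: Z_total = R + L + C = 14 + j1210 Ω = 1211∠89.3° Ω.
Step 4 — Power factor: PF = cos(φ) = Re(Z)/|Z| = 14/1211 = 0.01156.
Step 5 — Type: Im(Z) = 1210 ⇒ lagging (phase φ = 89.3°).

PF = 0.01156 (lagging, φ = 89.3°)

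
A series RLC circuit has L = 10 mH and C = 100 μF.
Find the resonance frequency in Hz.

Step 1 — Resonance condition Im(Z)=0 gives ω₀ = 1/√(LC).
Step 2 — ω₀ = 1/√(0.01·0.0001) = 1000 rad/s.
Step 3 — f₀ = ω₀/(2π) = 159.2 Hz.

f₀ = 159.2 Hz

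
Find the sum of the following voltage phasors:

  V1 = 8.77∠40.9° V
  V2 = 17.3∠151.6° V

Step 1 — Convert each phasor to rectangular form:
  V1 = 8.77·(cos(40.9°) + j·sin(40.9°)) = 6.629 + j5.742 V
  V2 = 17.3·(cos(151.6°) + j·sin(151.6°)) = -15.22 + j8.228 V
Step 2 — Sum components: V_total = -8.589 + j13.97 V.
Step 3 — Convert to polar: |V_total| = 16.4 V, ∠V_total = 121.6°.

V_total = 16.4∠121.6° V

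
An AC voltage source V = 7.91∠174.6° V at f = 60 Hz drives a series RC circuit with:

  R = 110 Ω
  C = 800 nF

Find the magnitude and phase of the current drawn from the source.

Step 1 — Angular frequency: ω = 2π·f = 2π·60 = 377 rad/s.
Step 2 — Component impedances:
  R: Z = R = 110 Ω
  C: Z = 1/(jωC) = -j/(ω·C) = 0 - j3316 Ω
Step 3 — Series combination: Z_total = R + C = 110 - j3316 Ω = 3318∠-88.1° Ω.
Step 4 — Source phasor: V = 7.91∠174.6° V = -7.875 + j0.7444 V.
Step 5 — Ohm's law: I = V / Z_total = (-7.875 + j0.7444) / (110 - j3316) = -0.000303 - j0.002365 A.
Step 6 — Convert to polar: |I| = 0.002384 A, ∠I = -97.3°.

I = 0.002384∠-97.3° A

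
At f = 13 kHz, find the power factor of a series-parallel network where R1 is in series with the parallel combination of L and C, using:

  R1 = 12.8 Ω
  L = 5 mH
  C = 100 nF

Step 1 — Angular frequency: ω = 2π·f = 2π·1.3e+04 = 8.168e+04 rad/s.
Step 2 — Component impedances:
  R1: Z = R = 12.8 Ω
  L: Z = jωL = j·8.168e+04·0.005 = 0 + j408.4 Ω
  C: Z = 1/(jωC) = -j/(ω·C) = 0 - j122.4 Ω
Step 3 — Parallel branch: L || C = 1/(1/L + 1/C) = 0 - j174.8 Ω.
Step 4 — Series with R1: Z_total = R1 + (L || C) = 12.8 - j174.8 Ω = 175.3∠-85.8° Ω.
Step 5 — Power factor: PF = cos(φ) = Re(Z)/|Z| = 12.8/175.3 = 0.07302.
Step 6 — Type: Im(Z) = -174.8 ⇒ leading (phase φ = -85.8°).

PF = 0.07302 (leading, φ = -85.8°)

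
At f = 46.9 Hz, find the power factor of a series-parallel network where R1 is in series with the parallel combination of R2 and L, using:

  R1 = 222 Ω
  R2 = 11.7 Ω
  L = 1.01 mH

Step 1 — Angular frequency: ω = 2π·f = 2π·46.9 = 294.7 rad/s.
Step 2 — Component impedances:
  R1: Z = R = 222 Ω
  R2: Z = R = 11.7 Ω
  L: Z = jωL = j·294.7·0.00101 = 0 + j0.2976 Ω
Step 3 — Parallel branch: R2 || L = 1/(1/R2 + 1/L) = 0.007566 + j0.2974 Ω.
Step 4 — Series with R1: Z_total = R1 + (R2 || L) = 222 + j0.2974 Ω = 222∠0.1° Ω.
Step 5 — Power factor: PF = cos(φ) = Re(Z)/|Z| = 222/222 = 1.
Step 6 — Type: Im(Z) = 0.2974 ⇒ lagging (phase φ = 0.1°).

PF = 1 (lagging, φ = 0.1°)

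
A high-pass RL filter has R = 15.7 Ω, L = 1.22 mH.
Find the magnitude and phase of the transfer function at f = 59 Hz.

Step 1 — Angular frequency: ω = 2π·59 = 370.7 rad/s.
Step 2 — Transfer function: H(jω) = jωL/(R + jωL).
Step 3 — Numerator jωL = j·0.4523; denominator R + jωL = 15.7 + j0.4523.
Step 4 — H = 0.0008291 + j0.02878.
Step 5 — Magnitude: |H| = 0.02879 (-30.8 dB); phase: φ = 88.3°.

|H| = 0.02879 (-30.8 dB), φ = 88.3°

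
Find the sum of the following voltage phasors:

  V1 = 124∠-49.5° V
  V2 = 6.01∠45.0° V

Step 1 — Convert each phasor to rectangular form:
  V1 = 124·(cos(-49.5°) + j·sin(-49.5°)) = 80.53 - j94.29 V
  V2 = 6.01·(cos(45.0°) + j·sin(45.0°)) = 4.25 + j4.25 V
Step 2 — Sum components: V_total = 84.78 - j90.04 V.
Step 3 — Convert to polar: |V_total| = 123.7 V, ∠V_total = -46.7°.

V_total = 123.7∠-46.7° V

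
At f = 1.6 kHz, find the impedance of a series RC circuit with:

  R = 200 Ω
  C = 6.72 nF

Step 1 — Angular frequency: ω = 2π·f = 2π·1600 = 1.005e+04 rad/s.
Step 2 — Component impedances:
  R: Z = R = 200 Ω
  C: Z = 1/(jωC) = -j/(ω·C) = 0 - j1.48e+04 Ω
Step 3 — Series combination: Z_total = R + C = 200 - j1.48e+04 Ω = 1.48e+04∠-89.2° Ω.

Z = 200 - j1.48e+04 Ω = 1.48e+04∠-89.2° Ω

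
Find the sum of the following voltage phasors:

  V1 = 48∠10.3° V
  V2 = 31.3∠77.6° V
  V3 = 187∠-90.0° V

Step 1 — Convert each phasor to rectangular form:
  V1 = 48·(cos(10.3°) + j·sin(10.3°)) = 47.23 + j8.583 V
  V2 = 31.3·(cos(77.6°) + j·sin(77.6°)) = 6.721 + j30.57 V
  V3 = 187·(cos(-90.0°) + j·sin(-90.0°)) = 0 - j187 V
Step 2 — Sum components: V_total = 53.95 - j147.8 V.
Step 3 — Convert to polar: |V_total| = 157.4 V, ∠V_total = -70.0°.

V_total = 157.4∠-70.0° V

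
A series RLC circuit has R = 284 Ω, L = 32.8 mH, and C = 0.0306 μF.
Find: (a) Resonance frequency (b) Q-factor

Step 1 — Resonance condition Im(Z)=0 gives ω₀ = 1/√(LC).
Step 2 — ω₀ = 1/√(0.0328·3.06e-08) = 3.156e+04 rad/s.
Step 3 — f₀ = ω₀/(2π) = 5024 Hz.
Step 4 — Series Q: Q = ω₀L/R = 3.156e+04·0.0328/284 = 3.646.

(a) f₀ = 5024 Hz  (b) Q = 3.646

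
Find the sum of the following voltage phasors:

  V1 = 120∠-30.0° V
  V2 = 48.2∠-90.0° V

Step 1 — Convert each phasor to rectangular form:
  V1 = 120·(cos(-30.0°) + j·sin(-30.0°)) = 103.9 - j60 V
  V2 = 48.2·(cos(-90.0°) + j·sin(-90.0°)) = 0 - j48.2 V
Step 2 — Sum components: V_total = 103.9 - j108.2 V.
Step 3 — Convert to polar: |V_total| = 150 V, ∠V_total = -46.2°.

V_total = 150∠-46.2° V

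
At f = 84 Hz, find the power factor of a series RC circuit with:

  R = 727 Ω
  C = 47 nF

Step 1 — Angular frequency: ω = 2π·f = 2π·84 = 527.8 rad/s.
Step 2 — Component impedances:
  R: Z = R = 727 Ω
  C: Z = 1/(jωC) = -j/(ω·C) = 0 - j4.031e+04 Ω
Step 3 — Series combination: Z_total = R + C = 727 - j4.031e+04 Ω = 4.032e+04∠-89.0° Ω.
Step 4 — Power factor: PF = cos(φ) = Re(Z)/|Z| = 727/4.032e+04 = 0.01803.
Step 5 — Type: Im(Z) = -4.031e+04 ⇒ leading (phase φ = -89.0°).

PF = 0.01803 (leading, φ = -89.0°)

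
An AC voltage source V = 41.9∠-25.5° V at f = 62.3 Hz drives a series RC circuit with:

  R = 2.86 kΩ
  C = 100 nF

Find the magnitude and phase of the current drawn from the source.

Step 1 — Angular frequency: ω = 2π·f = 2π·62.3 = 391.4 rad/s.
Step 2 — Component impedances:
  R: Z = R = 2860 Ω
  C: Z = 1/(jωC) = -j/(ω·C) = 0 - j2.555e+04 Ω
Step 3 — Series combination: Z_total = R + C = 2860 - j2.555e+04 Ω = 2.571e+04∠-83.6° Ω.
Step 4 — Source phasor: V = 41.9∠-25.5° V = 37.82 - j18.04 V.
Step 5 — Ohm's law: I = V / Z_total = (37.82 - j18.04) / (2860 - j2.555e+04) = 0.000861 + j0.001384 A.
Step 6 — Convert to polar: |I| = 0.00163 A, ∠I = 58.1°.

I = 0.00163∠58.1° A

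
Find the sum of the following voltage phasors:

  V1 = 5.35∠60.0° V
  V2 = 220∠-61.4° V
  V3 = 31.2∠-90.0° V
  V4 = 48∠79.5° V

Step 1 — Convert each phasor to rectangular form:
  V1 = 5.35·(cos(60.0°) + j·sin(60.0°)) = 2.675 + j4.633 V
  V2 = 220·(cos(-61.4°) + j·sin(-61.4°)) = 105.3 - j193.2 V
  V3 = 31.2·(cos(-90.0°) + j·sin(-90.0°)) = 0 - j31.2 V
  V4 = 48·(cos(79.5°) + j·sin(79.5°)) = 8.747 + j47.2 V
Step 2 — Sum components: V_total = 116.7 - j172.5 V.
Step 3 — Convert to polar: |V_total| = 208.3 V, ∠V_total = -55.9°.

V_total = 208.3∠-55.9° V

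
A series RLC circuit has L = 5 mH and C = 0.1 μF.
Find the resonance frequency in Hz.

Step 1 — Resonance condition Im(Z)=0 gives ω₀ = 1/√(LC).
Step 2 — ω₀ = 1/√(0.005·1e-07) = 4.472e+04 rad/s.
Step 3 — f₀ = ω₀/(2π) = 7118 Hz.

f₀ = 7118 Hz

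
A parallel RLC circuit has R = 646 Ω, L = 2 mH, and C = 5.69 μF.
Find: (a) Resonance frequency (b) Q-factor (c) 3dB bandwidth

Step 1 — Resonance: ω₀ = 1/√(LC) = 1/√(0.002·5.69e-06) = 9374 rad/s.
Step 2 — f₀ = ω₀/(2π) = 1492 Hz.
Step 3 — Parallel Q: Q = R/(ω₀L) = 646/(9374·0.002) = 34.46.
Step 4 — Bandwidth: Δω = ω₀/Q = 272.1 rad/s; BW = Δω/(2π) = 43.3 Hz.

(a) f₀ = 1492 Hz  (b) Q = 34.46  (c) BW = 43.3 Hz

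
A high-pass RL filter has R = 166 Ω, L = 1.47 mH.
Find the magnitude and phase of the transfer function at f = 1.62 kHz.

Step 1 — Angular frequency: ω = 2π·1620 = 1.018e+04 rad/s.
Step 2 — Transfer function: H(jω) = jωL/(R + jωL).
Step 3 — Numerator jωL = j·14.96; denominator R + jωL = 166 + j14.96.
Step 4 — H = 0.008059 + j0.08941.
Step 5 — Magnitude: |H| = 0.08977 (-20.9 dB); phase: φ = 84.8°.

|H| = 0.08977 (-20.9 dB), φ = 84.8°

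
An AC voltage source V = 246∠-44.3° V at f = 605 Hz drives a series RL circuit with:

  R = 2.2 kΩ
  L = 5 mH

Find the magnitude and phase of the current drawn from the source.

Step 1 — Angular frequency: ω = 2π·f = 2π·605 = 3801 rad/s.
Step 2 — Component impedances:
  R: Z = R = 2200 Ω
  L: Z = jωL = j·3801·0.005 = 0 + j19.01 Ω
Step 3 — Series combination: Z_total = R + L = 2200 + j19.01 Ω = 2200∠0.5° Ω.
Step 4 — Source phasor: V = 246∠-44.3° V = 176.1 - j171.8 V.
Step 5 — Ohm's law: I = V / Z_total = (176.1 - j171.8) / (2200 + j19.01) = 0.07935 - j0.07878 A.
Step 6 — Convert to polar: |I| = 0.1118 A, ∠I = -44.8°.

I = 0.1118∠-44.8° A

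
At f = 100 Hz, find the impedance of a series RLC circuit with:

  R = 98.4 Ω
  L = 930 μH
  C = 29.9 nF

Step 1 — Angular frequency: ω = 2π·f = 2π·100 = 628.3 rad/s.
Step 2 — Component impedances:
  R: Z = R = 98.4 Ω
  L: Z = jωL = j·628.3·0.00093 = 0 + j0.5843 Ω
  C: Z = 1/(jωC) = -j/(ω·C) = 0 - j5.323e+04 Ω
Step 3 — Series combination: Z_total = R + L + C = 98.4 - j5.323e+04 Ω = 5.323e+04∠-89.9° Ω.

Z = 98.4 - j5.323e+04 Ω = 5.323e+04∠-89.9° Ω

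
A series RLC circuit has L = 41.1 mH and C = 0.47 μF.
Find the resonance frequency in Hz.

Step 1 — Resonance condition Im(Z)=0 gives ω₀ = 1/√(LC).
Step 2 — ω₀ = 1/√(0.0411·4.7e-07) = 7195 rad/s.
Step 3 — f₀ = ω₀/(2π) = 1145 Hz.

f₀ = 1145 Hz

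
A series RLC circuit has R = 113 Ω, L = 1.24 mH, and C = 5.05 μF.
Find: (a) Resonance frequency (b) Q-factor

Step 1 — Resonance condition Im(Z)=0 gives ω₀ = 1/√(LC).
Step 2 — ω₀ = 1/√(0.00124·5.05e-06) = 1.264e+04 rad/s.
Step 3 — f₀ = ω₀/(2π) = 2011 Hz.
Step 4 — Series Q: Q = ω₀L/R = 1.264e+04·0.00124/113 = 0.1387.

(a) f₀ = 2011 Hz  (b) Q = 0.1387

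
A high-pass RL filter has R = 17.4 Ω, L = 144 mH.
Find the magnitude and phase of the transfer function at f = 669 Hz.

Step 1 — Angular frequency: ω = 2π·669 = 4203 rad/s.
Step 2 — Transfer function: H(jω) = jωL/(R + jωL).
Step 3 — Numerator jωL = j·605.3; denominator R + jωL = 17.4 + j605.3.
Step 4 — H = 0.9992 + j0.02872.
Step 5 — Magnitude: |H| = 0.9996 (-0.0 dB); phase: φ = 1.6°.

|H| = 0.9996 (-0.0 dB), φ = 1.6°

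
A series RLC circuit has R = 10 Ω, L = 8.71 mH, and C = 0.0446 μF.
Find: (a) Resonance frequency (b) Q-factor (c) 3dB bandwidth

Step 1 — Resonance condition Im(Z)=0 gives ω₀ = 1/√(LC).
Step 2 — ω₀ = 1/√(0.00871·4.46e-08) = 5.074e+04 rad/s.
Step 3 — f₀ = ω₀/(2π) = 8075 Hz.
Step 4 — Series Q: Q = ω₀L/R = 5.074e+04·0.00871/10 = 44.19.
Step 5 — 3dB bandwidth: Δω = ω₀/Q = 1148 rad/s; BW = Δω/(2π) = 182.7 Hz.

(a) f₀ = 8075 Hz  (b) Q = 44.19  (c) BW = 182.7 Hz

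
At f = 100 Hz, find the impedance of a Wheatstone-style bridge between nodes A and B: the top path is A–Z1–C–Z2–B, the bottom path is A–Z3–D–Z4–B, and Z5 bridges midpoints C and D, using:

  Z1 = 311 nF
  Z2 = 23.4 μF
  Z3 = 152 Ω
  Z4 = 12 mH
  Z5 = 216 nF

Step 1 — Angular frequency: ω = 2π·f = 2π·100 = 628.3 rad/s.
Step 2 — Component impedances:
  Z1: Z = 1/(jωC) = -j/(ω·C) = 0 - j5118 Ω
  Z2: Z = 1/(jωC) = -j/(ω·C) = 0 - j68.01 Ω
  Z3: Z = R = 152 Ω
  Z4: Z = jωL = j·628.3·0.012 = 0 + j7.54 Ω
  Z5: Z = 1/(jωC) = -j/(ω·C) = 0 - j7368 Ω
Step 3 — Bridge requires nodal analysis (the Z5 bridge couples midpoints C and D, so the two paths cannot be reduced to a simple series/parallel combination). Setting node B to ground and injecting 1 A at node A, the 3-node admittance system at A, C, D solves to V_A = Z_AB = 152.3 + j3.087 Ω = 152.3∠1.2° Ω.

Z = 152.3 + j3.087 Ω = 152.3∠1.2° Ω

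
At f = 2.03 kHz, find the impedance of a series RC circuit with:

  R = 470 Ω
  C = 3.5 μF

Step 1 — Angular frequency: ω = 2π·f = 2π·2030 = 1.275e+04 rad/s.
Step 2 — Component impedances:
  R: Z = R = 470 Ω
  C: Z = 1/(jωC) = -j/(ω·C) = 0 - j22.4 Ω
Step 3 — Series combination: Z_total = R + C = 470 - j22.4 Ω = 470.5∠-2.7° Ω.

Z = 470 - j22.4 Ω = 470.5∠-2.7° Ω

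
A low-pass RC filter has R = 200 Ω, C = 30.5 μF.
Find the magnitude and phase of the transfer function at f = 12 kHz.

Step 1 — Angular frequency: ω = 2π·1.2e+04 = 7.54e+04 rad/s.
Step 2 — Transfer function: H(jω) = 1/(1 + jωRC).
Step 3 — Denominator: 1 + jωRC = 1 + j·7.54e+04·200·3.05e-05 = 1 + j459.9.
Step 4 — H = 4.727e-06 - j0.002174.
Step 5 — Magnitude: |H| = 0.002174 (-53.3 dB); phase: φ = -89.9°.

|H| = 0.002174 (-53.3 dB), φ = -89.9°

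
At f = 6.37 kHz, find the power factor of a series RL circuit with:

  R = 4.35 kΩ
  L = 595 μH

Step 1 — Angular frequency: ω = 2π·f = 2π·6370 = 4.002e+04 rad/s.
Step 2 — Component impedances:
  R: Z = R = 4350 Ω
  L: Z = jωL = j·4.002e+04·0.000595 = 0 + j23.81 Ω
Step 3 — Series combination: Z_total = R + L = 4350 + j23.81 Ω = 4350∠0.3° Ω.
Step 4 — Power factor: PF = cos(φ) = Re(Z)/|Z| = 4350/4350 = 1.
Step 5 — Type: Im(Z) = 23.81 ⇒ lagging (phase φ = 0.3°).

PF = 1 (lagging, φ = 0.3°)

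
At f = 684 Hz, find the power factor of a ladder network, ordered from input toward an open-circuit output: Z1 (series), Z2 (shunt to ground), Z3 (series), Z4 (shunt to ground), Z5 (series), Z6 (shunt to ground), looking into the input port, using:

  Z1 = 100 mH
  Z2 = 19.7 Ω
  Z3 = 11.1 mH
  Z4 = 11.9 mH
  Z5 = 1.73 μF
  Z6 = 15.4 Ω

Step 1 — Angular frequency: ω = 2π·f = 2π·684 = 4298 rad/s.
Step 2 — Component impedances:
  Z1: Z = jωL = j·4298·0.1 = 0 + j429.8 Ω
  Z2: Z = R = 19.7 Ω
  Z3: Z = jωL = j·4298·0.0111 = 0 + j47.7 Ω
  Z4: Z = jωL = j·4298·0.0119 = 0 + j51.14 Ω
  Z5: Z = 1/(jωC) = -j/(ω·C) = 0 - j134.5 Ω
  Z6: Z = R = 15.4 Ω
Step 3 — Ladder network (open output): work backward from the far end, alternating series and parallel combinations. Z_in = 19.13 + j432.7 Ω = 433.1∠87.5° Ω.
Step 4 — Power factor: PF = cos(φ) = Re(Z)/|Z| = 19.133/433.09 = 0.04418.
Step 5 — Type: Im(Z) = 432.7 ⇒ lagging (phase φ = 87.5°).

PF = 0.04418 (lagging, φ = 87.5°)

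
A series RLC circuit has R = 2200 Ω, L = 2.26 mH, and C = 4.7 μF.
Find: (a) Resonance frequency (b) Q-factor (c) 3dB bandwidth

Step 1 — Resonance: ω₀ = 1/√(LC) = 1/√(0.00226·4.7e-06) = 9703 rad/s.
Step 2 — f₀ = ω₀/(2π) = 1544 Hz.
Step 3 — Series Q: Q = ω₀L/R = 9703·0.00226/2200 = 0.009967.
Step 4 — Bandwidth: Δω = ω₀/Q = 9.735e+05 rad/s; BW = Δω/(2π) = 1.549e+05 Hz.

(a) f₀ = 1544 Hz  (b) Q = 0.009967  (c) BW = 1.549e+05 Hz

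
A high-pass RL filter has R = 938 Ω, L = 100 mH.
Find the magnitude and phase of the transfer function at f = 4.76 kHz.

Step 1 — Angular frequency: ω = 2π·4760 = 2.991e+04 rad/s.
Step 2 — Transfer function: H(jω) = jωL/(R + jωL).
Step 3 — Numerator jωL = j·2991; denominator R + jωL = 938 + j2991.
Step 4 — H = 0.9104 + j0.2855.
Step 5 — Magnitude: |H| = 0.9542 (-0.4 dB); phase: φ = 17.4°.

|H| = 0.9542 (-0.4 dB), φ = 17.4°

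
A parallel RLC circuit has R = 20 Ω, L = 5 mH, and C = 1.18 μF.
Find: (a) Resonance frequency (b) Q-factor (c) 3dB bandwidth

Step 1 — Resonance: ω₀ = 1/√(LC) = 1/√(0.005·1.18e-06) = 1.302e+04 rad/s.
Step 2 — f₀ = ω₀/(2π) = 2072 Hz.
Step 3 — Parallel Q: Q = R/(ω₀L) = 20/(1.302e+04·0.005) = 0.3072.
Step 4 — Bandwidth: Δω = ω₀/Q = 4.237e+04 rad/s; BW = Δω/(2π) = 6744 Hz.

(a) f₀ = 2072 Hz  (b) Q = 0.3072  (c) BW = 6744 Hz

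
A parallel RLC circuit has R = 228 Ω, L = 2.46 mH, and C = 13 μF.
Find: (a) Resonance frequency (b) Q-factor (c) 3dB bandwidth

Step 1 — Resonance: ω₀ = 1/√(LC) = 1/√(0.00246·1.3e-05) = 5592 rad/s.
Step 2 — f₀ = ω₀/(2π) = 890 Hz.
Step 3 — Parallel Q: Q = R/(ω₀L) = 228/(5592·0.00246) = 16.57.
Step 4 — Bandwidth: Δω = ω₀/Q = 337.4 rad/s; BW = Δω/(2π) = 53.7 Hz.

(a) f₀ = 890 Hz  (b) Q = 16.57  (c) BW = 53.7 Hz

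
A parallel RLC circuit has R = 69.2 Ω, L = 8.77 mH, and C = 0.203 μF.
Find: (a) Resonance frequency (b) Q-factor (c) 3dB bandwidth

Step 1 — Resonance: ω₀ = 1/√(LC) = 1/√(0.00877·2.03e-07) = 2.37e+04 rad/s.
Step 2 — f₀ = ω₀/(2π) = 3772 Hz.
Step 3 — Parallel Q: Q = R/(ω₀L) = 69.2/(2.37e+04·0.00877) = 0.3329.
Step 4 — Bandwidth: Δω = ω₀/Q = 7.119e+04 rad/s; BW = Δω/(2π) = 1.133e+04 Hz.

(a) f₀ = 3772 Hz  (b) Q = 0.3329  (c) BW = 1.133e+04 Hz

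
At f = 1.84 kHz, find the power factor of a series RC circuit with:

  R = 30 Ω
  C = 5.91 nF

Step 1 — Angular frequency: ω = 2π·f = 2π·1840 = 1.156e+04 rad/s.
Step 2 — Component impedances:
  R: Z = R = 30 Ω
  C: Z = 1/(jωC) = -j/(ω·C) = 0 - j1.464e+04 Ω
Step 3 — Series combination: Z_total = R + C = 30 - j1.464e+04 Ω = 1.464e+04∠-89.9° Ω.
Step 4 — Power factor: PF = cos(φ) = Re(Z)/|Z| = 30/14636 = 0.00205.
Step 5 — Type: Im(Z) = -1.464e+04 ⇒ leading (phase φ = -89.9°).

PF = 0.00205 (leading, φ = -89.9°)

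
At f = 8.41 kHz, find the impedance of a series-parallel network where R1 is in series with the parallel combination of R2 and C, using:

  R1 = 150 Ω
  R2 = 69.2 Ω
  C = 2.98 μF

Step 1 — Angular frequency: ω = 2π·f = 2π·8410 = 5.284e+04 rad/s.
Step 2 — Component impedances:
  R1: Z = R = 150 Ω
  R2: Z = R = 69.2 Ω
  C: Z = 1/(jωC) = -j/(ω·C) = 0 - j6.35 Ω
Step 3 — Parallel branch: R2 || C = 1/(1/R2 + 1/C) = 0.5779 - j6.297 Ω.
Step 4 — Series with R1: Z_total = R1 + (R2 || C) = 150.6 - j6.297 Ω = 150.7∠-2.4° Ω.

Z = 150.6 - j6.297 Ω = 150.7∠-2.4° Ω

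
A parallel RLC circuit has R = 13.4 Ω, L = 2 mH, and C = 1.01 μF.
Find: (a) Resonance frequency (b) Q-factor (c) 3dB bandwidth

Step 1 — Resonance: ω₀ = 1/√(LC) = 1/√(0.002·1.01e-06) = 2.225e+04 rad/s.
Step 2 — f₀ = ω₀/(2π) = 3541 Hz.
Step 3 — Parallel Q: Q = R/(ω₀L) = 13.4/(2.225e+04·0.002) = 0.3011.
Step 4 — Bandwidth: Δω = ω₀/Q = 7.389e+04 rad/s; BW = Δω/(2π) = 1.176e+04 Hz.

(a) f₀ = 3541 Hz  (b) Q = 0.3011  (c) BW = 1.176e+04 Hz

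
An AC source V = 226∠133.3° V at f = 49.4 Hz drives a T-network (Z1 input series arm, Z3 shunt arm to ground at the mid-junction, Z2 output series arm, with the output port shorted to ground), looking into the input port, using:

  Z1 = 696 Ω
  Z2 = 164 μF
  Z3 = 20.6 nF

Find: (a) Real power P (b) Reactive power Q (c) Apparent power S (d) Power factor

Step 1 — Angular frequency: ω = 2π·f = 2π·49.4 = 310.4 rad/s.
Step 2 — Component impedances:
  Z1: Z = R = 696 Ω
  Z2: Z = 1/(jωC) = -j/(ω·C) = 0 - j19.64 Ω
  Z3: Z = 1/(jωC) = -j/(ω·C) = 0 - j1.564e+05 Ω
Step 3 — With the output port shorted to ground, the output series arm Z2 runs from the junction to ground; the shunt arm Z3 also runs from the junction to ground. They appear in parallel: Z3 || Z2 = 0 - j19.64 Ω.
Step 4 — Series with input arm Z1: Z_in = Z1 + (Z3 || Z2) = 696 - j19.64 Ω = 696.3∠-1.6° Ω.
Step 5 — Source phasor: V = 226∠133.3° V = -155 + j164.5 V.
Step 6 — Current: I = V / Z = -0.2292 + j0.2298 A = 0.3246∠134.9° A.
Step 7 — Complex power: S = V·I* = 73.33 - j2.069 VA.
Step 8 — Real power: P = Re(S) = 73.33 W.
Step 9 — Reactive power: Q = Im(S) = -2.069 VAR.
Step 10 — Apparent power: |S| = 73.36 VA.
Step 11 — Power factor: PF = P/|S| = 0.9996 (leading).

(a) P = 73.33 W  (b) Q = -2.069 VAR  (c) S = 73.36 VA  (d) PF = 0.9996 (leading)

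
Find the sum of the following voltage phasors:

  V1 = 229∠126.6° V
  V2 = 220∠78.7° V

Step 1 — Convert each phasor to rectangular form:
  V1 = 229·(cos(126.6°) + j·sin(126.6°)) = -136.5 + j183.8 V
  V2 = 220·(cos(78.7°) + j·sin(78.7°)) = 43.11 + j215.7 V
Step 2 — Sum components: V_total = -93.43 + j399.6 V.
Step 3 — Convert to polar: |V_total| = 410.4 V, ∠V_total = 103.2°.

V_total = 410.4∠103.2° V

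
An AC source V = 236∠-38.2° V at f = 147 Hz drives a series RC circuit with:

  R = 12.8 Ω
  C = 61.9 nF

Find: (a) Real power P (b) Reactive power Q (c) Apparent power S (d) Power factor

Step 1 — Angular frequency: ω = 2π·f = 2π·147 = 923.6 rad/s.
Step 2 — Component impedances:
  R: Z = R = 12.8 Ω
  C: Z = 1/(jωC) = -j/(ω·C) = 0 - j1.749e+04 Ω
Step 3 — Series combination: Z_total = R + C = 12.8 - j1.749e+04 Ω = 1.749e+04∠-90.0° Ω.
Step 4 — Source phasor: V = 236∠-38.2° V = 185.5 - j145.9 V.
Step 5 — Current: I = V / Z = 0.008352 + j0.0106 A = 0.01349∠51.8° A.
Step 6 — Complex power: S = V·I* = 0.00233 - j3.184 VA.
Step 7 — Real power: P = Re(S) = 0.00233 W.
Step 8 — Reactive power: Q = Im(S) = -3.184 VAR.
Step 9 — Apparent power: |S| = 3.184 VA.
Step 10 — Power factor: PF = P/|S| = 0.0007318 (leading).

(a) P = 0.00233 W  (b) Q = -3.184 VAR  (c) S = 3.184 VA  (d) PF = 0.0007318 (leading)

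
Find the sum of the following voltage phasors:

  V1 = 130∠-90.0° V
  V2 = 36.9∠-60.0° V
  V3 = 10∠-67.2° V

Step 1 — Convert each phasor to rectangular form:
  V1 = 130·(cos(-90.0°) + j·sin(-90.0°)) = 0 - j130 V
  V2 = 36.9·(cos(-60.0°) + j·sin(-60.0°)) = 18.45 - j31.96 V
  V3 = 10·(cos(-67.2°) + j·sin(-67.2°)) = 3.875 - j9.219 V
Step 2 — Sum components: V_total = 22.33 - j171.2 V.
Step 3 — Convert to polar: |V_total| = 172.6 V, ∠V_total = -82.6°.

V_total = 172.6∠-82.6° V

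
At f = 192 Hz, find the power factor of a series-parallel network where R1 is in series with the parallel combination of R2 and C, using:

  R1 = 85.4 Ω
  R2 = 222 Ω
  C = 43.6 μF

Step 1 — Angular frequency: ω = 2π·f = 2π·192 = 1206 rad/s.
Step 2 — Component impedances:
  R1: Z = R = 85.4 Ω
  R2: Z = R = 222 Ω
  C: Z = 1/(jωC) = -j/(ω·C) = 0 - j19.01 Ω
Step 3 — Parallel branch: R2 || C = 1/(1/R2 + 1/C) = 1.616 - j18.87 Ω.
Step 4 — Series with R1: Z_total = R1 + (R2 || C) = 87.02 - j18.87 Ω = 89.04∠-12.2° Ω.
Step 5 — Power factor: PF = cos(φ) = Re(Z)/|Z| = 87.02/89.04 = 0.9773.
Step 6 — Type: Im(Z) = -18.87 ⇒ leading (phase φ = -12.2°).

PF = 0.9773 (leading, φ = -12.2°)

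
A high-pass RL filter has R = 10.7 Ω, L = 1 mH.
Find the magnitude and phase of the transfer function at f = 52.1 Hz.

Step 1 — Angular frequency: ω = 2π·52.1 = 327.4 rad/s.
Step 2 — Transfer function: H(jω) = jωL/(R + jωL).
Step 3 — Numerator jωL = j·0.3274; denominator R + jωL = 10.7 + j0.3274.
Step 4 — H = 0.0009351 + j0.03057.
Step 5 — Magnitude: |H| = 0.03058 (-30.3 dB); phase: φ = 88.2°.

|H| = 0.03058 (-30.3 dB), φ = 88.2°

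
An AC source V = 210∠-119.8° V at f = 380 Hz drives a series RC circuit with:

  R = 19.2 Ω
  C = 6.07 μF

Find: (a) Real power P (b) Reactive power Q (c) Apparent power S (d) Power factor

Step 1 — Angular frequency: ω = 2π·f = 2π·380 = 2388 rad/s.
Step 2 — Component impedances:
  R: Z = R = 19.2 Ω
  C: Z = 1/(jωC) = -j/(ω·C) = 0 - j69 Ω
Step 3 — Series combination: Z_total = R + C = 19.2 - j69 Ω = 71.62∠-74.5° Ω.
Step 4 — Source phasor: V = 210∠-119.8° V = -104.4 - j182.2 V.
Step 5 — Current: I = V / Z = 2.061 - j2.086 A = 2.932∠-45.3° A.
Step 6 — Complex power: S = V·I* = 165.1 - j593.2 VA.
Step 7 — Real power: P = Re(S) = 165.1 W.
Step 8 — Reactive power: Q = Im(S) = -593.2 VAR.
Step 9 — Apparent power: |S| = 615.7 VA.
Step 10 — Power factor: PF = P/|S| = 0.2681 (leading).

(a) P = 165.1 W  (b) Q = -593.2 VAR  (c) S = 615.7 VA  (d) PF = 0.2681 (leading)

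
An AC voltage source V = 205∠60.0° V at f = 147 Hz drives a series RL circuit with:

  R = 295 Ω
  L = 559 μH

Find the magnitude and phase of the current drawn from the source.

Step 1 — Angular frequency: ω = 2π·f = 2π·147 = 923.6 rad/s.
Step 2 — Component impedances:
  R: Z = R = 295 Ω
  L: Z = jωL = j·923.6·0.000559 = 0 + j0.5163 Ω
Step 3 — Series combination: Z_total = R + L = 295 + j0.5163 Ω = 295∠0.1° Ω.
Step 4 — Source phasor: V = 205∠60.0° V = 102.5 + j177.5 V.
Step 5 — Ohm's law: I = V / Z_total = (102.5 + j177.5) / (295 + j0.5163) = 0.3485 + j0.6012 A.
Step 6 — Convert to polar: |I| = 0.6949 A, ∠I = 59.9°.

I = 0.6949∠59.9° A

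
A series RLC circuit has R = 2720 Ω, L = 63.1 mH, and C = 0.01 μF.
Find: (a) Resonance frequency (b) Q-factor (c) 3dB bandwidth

Step 1 — Resonance: ω₀ = 1/√(LC) = 1/√(0.0631·1e-08) = 3.981e+04 rad/s.
Step 2 — f₀ = ω₀/(2π) = 6336 Hz.
Step 3 — Series Q: Q = ω₀L/R = 3.981e+04·0.0631/2720 = 0.9235.
Step 4 — Bandwidth: Δω = ω₀/Q = 4.311e+04 rad/s; BW = Δω/(2π) = 6861 Hz.

(a) f₀ = 6336 Hz  (b) Q = 0.9235  (c) BW = 6861 Hz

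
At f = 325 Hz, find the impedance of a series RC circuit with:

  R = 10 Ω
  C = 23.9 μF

Step 1 — Angular frequency: ω = 2π·f = 2π·325 = 2042 rad/s.
Step 2 — Component impedances:
  R: Z = R = 10 Ω
  C: Z = 1/(jωC) = -j/(ω·C) = 0 - j20.49 Ω
Step 3 — Series combination: Z_total = R + C = 10 - j20.49 Ω = 22.8∠-64.0° Ω.

Z = 10 - j20.49 Ω = 22.8∠-64.0° Ω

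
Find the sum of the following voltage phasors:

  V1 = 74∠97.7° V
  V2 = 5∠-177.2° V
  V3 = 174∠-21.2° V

Step 1 — Convert each phasor to rectangular form:
  V1 = 74·(cos(97.7°) + j·sin(97.7°)) = -9.915 + j73.33 V
  V2 = 5·(cos(-177.2°) + j·sin(-177.2°)) = -4.994 - j0.2442 V
  V3 = 174·(cos(-21.2°) + j·sin(-21.2°)) = 162.2 - j62.92 V
Step 2 — Sum components: V_total = 147.3 + j10.17 V.
Step 3 — Convert to polar: |V_total| = 147.7 V, ∠V_total = 3.9°.

V_total = 147.7∠3.9° V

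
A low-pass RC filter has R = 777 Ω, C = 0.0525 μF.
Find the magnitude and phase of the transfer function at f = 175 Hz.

Step 1 — Angular frequency: ω = 2π·175 = 1100 rad/s.
Step 2 — Transfer function: H(jω) = 1/(1 + jωRC).
Step 3 — Denominator: 1 + jωRC = 1 + j·1100·777·5.25e-08 = 1 + j0.04485.
Step 4 — H = 0.998 - j0.04476.
Step 5 — Magnitude: |H| = 0.999 (-0.0 dB); phase: φ = -2.6°.

|H| = 0.999 (-0.0 dB), φ = -2.6°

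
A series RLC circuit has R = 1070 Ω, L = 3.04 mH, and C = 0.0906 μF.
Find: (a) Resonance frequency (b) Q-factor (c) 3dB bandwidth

Step 1 — Resonance: ω₀ = 1/√(LC) = 1/√(0.00304·9.06e-08) = 6.026e+04 rad/s.
Step 2 — f₀ = ω₀/(2π) = 9590 Hz.
Step 3 — Series Q: Q = ω₀L/R = 6.026e+04·0.00304/1070 = 0.1712.
Step 4 — Bandwidth: Δω = ω₀/Q = 3.52e+05 rad/s; BW = Δω/(2π) = 5.602e+04 Hz.

(a) f₀ = 9590 Hz  (b) Q = 0.1712  (c) BW = 5.602e+04 Hz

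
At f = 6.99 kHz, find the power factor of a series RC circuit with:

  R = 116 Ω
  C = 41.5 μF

Step 1 — Angular frequency: ω = 2π·f = 2π·6990 = 4.392e+04 rad/s.
Step 2 — Component impedances:
  R: Z = R = 116 Ω
  C: Z = 1/(jωC) = -j/(ω·C) = 0 - j0.5486 Ω
Step 3 — Series combination: Z_total = R + C = 116 - j0.5486 Ω = 116∠-0.3° Ω.
Step 4 — Power factor: PF = cos(φ) = Re(Z)/|Z| = 116/116 = 1.
Step 5 — Type: Im(Z) = -0.5486 ⇒ leading (phase φ = -0.3°).

PF = 1 (leading, φ = -0.3°)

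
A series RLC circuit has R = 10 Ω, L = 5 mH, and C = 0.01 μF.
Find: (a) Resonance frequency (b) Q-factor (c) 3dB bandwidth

Step 1 — Resonance: ω₀ = 1/√(LC) = 1/√(0.005·1e-08) = 1.414e+05 rad/s.
Step 2 — f₀ = ω₀/(2π) = 2.251e+04 Hz.
Step 3 — Series Q: Q = ω₀L/R = 1.414e+05·0.005/10 = 70.71.
Step 4 — Bandwidth: Δω = ω₀/Q = 2000 rad/s; BW = Δω/(2π) = 318.3 Hz.

(a) f₀ = 2.251e+04 Hz  (b) Q = 70.71  (c) BW = 318.3 Hz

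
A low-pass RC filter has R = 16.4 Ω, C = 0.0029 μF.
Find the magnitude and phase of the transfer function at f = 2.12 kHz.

Step 1 — Angular frequency: ω = 2π·2120 = 1.332e+04 rad/s.
Step 2 — Transfer function: H(jω) = 1/(1 + jωRC).
Step 3 — Denominator: 1 + jωRC = 1 + j·1.332e+04·16.4·2.9e-09 = 1 + j0.0006335.
Step 4 — H = 1 - j0.0006335.
Step 5 — Magnitude: |H| = 1 (-0.0 dB); phase: φ = -0.0°.

|H| = 1 (-0.0 dB), φ = -0.0°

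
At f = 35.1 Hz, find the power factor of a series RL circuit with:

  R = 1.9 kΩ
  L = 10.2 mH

Step 1 — Angular frequency: ω = 2π·f = 2π·35.1 = 220.5 rad/s.
Step 2 — Component impedances:
  R: Z = R = 1900 Ω
  L: Z = jωL = j·220.5·0.0102 = 0 + j2.25 Ω
Step 3 — Series combination: Z_total = R + L = 1900 + j2.25 Ω = 1900∠0.1° Ω.
Step 4 — Power factor: PF = cos(φ) = Re(Z)/|Z| = 1900/1900 = 1.
Step 5 — Type: Im(Z) = 2.25 ⇒ lagging (phase φ = 0.1°).

PF = 1 (lagging, φ = 0.1°)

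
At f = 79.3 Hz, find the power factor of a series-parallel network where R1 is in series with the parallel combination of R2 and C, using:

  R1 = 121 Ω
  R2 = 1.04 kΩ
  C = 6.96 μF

Step 1 — Angular frequency: ω = 2π·f = 2π·79.3 = 498.3 rad/s.
Step 2 — Component impedances:
  R1: Z = R = 121 Ω
  R2: Z = R = 1040 Ω
  C: Z = 1/(jωC) = -j/(ω·C) = 0 - j288.4 Ω
Step 3 — Parallel branch: R2 || C = 1/(1/R2 + 1/C) = 74.25 - j267.8 Ω.
Step 4 — Series with R1: Z_total = R1 + (R2 || C) = 195.2 - j267.8 Ω = 331.4∠-53.9° Ω.
Step 5 — Power factor: PF = cos(φ) = Re(Z)/|Z| = 195.25/331.4 = 0.5892.
Step 6 — Type: Im(Z) = -267.8 ⇒ leading (phase φ = -53.9°).

PF = 0.5892 (leading, φ = -53.9°)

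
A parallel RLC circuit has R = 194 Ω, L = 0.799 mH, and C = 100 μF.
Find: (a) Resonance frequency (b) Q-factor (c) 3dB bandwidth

Step 1 — Resonance: ω₀ = 1/√(LC) = 1/√(0.000799·0.0001) = 3538 rad/s.
Step 2 — f₀ = ω₀/(2π) = 563 Hz.
Step 3 — Parallel Q: Q = R/(ω₀L) = 194/(3538·0.000799) = 68.63.
Step 4 — Bandwidth: Δω = ω₀/Q = 51.55 rad/s; BW = Δω/(2π) = 8.204 Hz.

(a) f₀ = 563 Hz  (b) Q = 68.63  (c) BW = 8.204 Hz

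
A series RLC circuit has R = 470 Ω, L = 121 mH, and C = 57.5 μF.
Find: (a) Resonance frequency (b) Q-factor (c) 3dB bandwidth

Step 1 — Resonance: ω₀ = 1/√(LC) = 1/√(0.121·5.75e-05) = 379.1 rad/s.
Step 2 — f₀ = ω₀/(2π) = 60.34 Hz.
Step 3 — Series Q: Q = ω₀L/R = 379.1·0.121/470 = 0.0976.
Step 4 — Bandwidth: Δω = ω₀/Q = 3884 rad/s; BW = Δω/(2π) = 618.2 Hz.

(a) f₀ = 60.34 Hz  (b) Q = 0.0976  (c) BW = 618.2 Hz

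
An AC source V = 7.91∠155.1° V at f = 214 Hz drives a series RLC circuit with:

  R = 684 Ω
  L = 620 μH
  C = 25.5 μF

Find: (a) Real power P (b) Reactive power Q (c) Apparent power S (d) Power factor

Step 1 — Angular frequency: ω = 2π·f = 2π·214 = 1345 rad/s.
Step 2 — Component impedances:
  R: Z = R = 684 Ω
  L: Z = jωL = j·1345·0.00062 = 0 + j0.8337 Ω
  C: Z = 1/(jωC) = -j/(ω·C) = 0 - j29.17 Ω
Step 3 — Series combination: Z_total = R + L + C = 684 - j28.33 Ω = 684.6∠-2.4° Ω.
Step 4 — Source phasor: V = 7.91∠155.1° V = -7.175 + j3.33 V.
Step 5 — Current: I = V / Z = -0.01067 + j0.004427 A = 0.01155∠157.5° A.
Step 6 — Complex power: S = V·I* = 0.09132 - j0.003782 VA.
Step 7 — Real power: P = Re(S) = 0.09132 W.
Step 8 — Reactive power: Q = Im(S) = -0.003782 VAR.
Step 9 — Apparent power: |S| = 0.0914 VA.
Step 10 — Power factor: PF = P/|S| = 0.9991 (leading).

(a) P = 0.09132 W  (b) Q = -0.003782 VAR  (c) S = 0.0914 VA  (d) PF = 0.9991 (leading)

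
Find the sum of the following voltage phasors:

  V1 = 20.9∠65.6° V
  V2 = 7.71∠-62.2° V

Step 1 — Convert each phasor to rectangular form:
  V1 = 20.9·(cos(65.6°) + j·sin(65.6°)) = 8.634 + j19.03 V
  V2 = 7.71·(cos(-62.2°) + j·sin(-62.2°)) = 3.596 - j6.82 V
Step 2 — Sum components: V_total = 12.23 + j12.21 V.
Step 3 — Convert to polar: |V_total| = 17.28 V, ∠V_total = 45.0°.

V_total = 17.28∠45.0° V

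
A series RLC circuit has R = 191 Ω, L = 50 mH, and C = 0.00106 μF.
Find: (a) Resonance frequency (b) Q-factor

Step 1 — Resonance condition Im(Z)=0 gives ω₀ = 1/√(LC).
Step 2 — ω₀ = 1/√(0.05·1.06e-09) = 1.374e+05 rad/s.
Step 3 — f₀ = ω₀/(2π) = 2.186e+04 Hz.
Step 4 — Series Q: Q = ω₀L/R = 1.374e+05·0.05/191 = 35.96.

(a) f₀ = 2.186e+04 Hz  (b) Q = 35.96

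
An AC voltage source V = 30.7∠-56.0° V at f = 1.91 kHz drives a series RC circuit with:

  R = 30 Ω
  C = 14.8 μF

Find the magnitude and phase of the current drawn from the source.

Step 1 — Angular frequency: ω = 2π·f = 2π·1910 = 1.2e+04 rad/s.
Step 2 — Component impedances:
  R: Z = R = 30 Ω
  C: Z = 1/(jωC) = -j/(ω·C) = 0 - j5.63 Ω
Step 3 — Series combination: Z_total = R + C = 30 - j5.63 Ω = 30.52∠-10.6° Ω.
Step 4 — Source phasor: V = 30.7∠-56.0° V = 17.17 - j25.45 V.
Step 5 — Ohm's law: I = V / Z_total = (17.17 - j25.45) / (30 - j5.63) = 0.7066 - j0.7158 A.
Step 6 — Convert to polar: |I| = 1.006 A, ∠I = -45.4°.

I = 1.006∠-45.4° A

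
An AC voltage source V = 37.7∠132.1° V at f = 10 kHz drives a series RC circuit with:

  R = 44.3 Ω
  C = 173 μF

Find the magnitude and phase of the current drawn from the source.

Step 1 — Angular frequency: ω = 2π·f = 2π·1e+04 = 6.283e+04 rad/s.
Step 2 — Component impedances:
  R: Z = R = 44.3 Ω
  C: Z = 1/(jωC) = -j/(ω·C) = 0 - j0.092 Ω
Step 3 — Series combination: Z_total = R + C = 44.3 - j0.092 Ω = 44.3∠-0.1° Ω.
Step 4 — Source phasor: V = 37.7∠132.1° V = -25.28 + j27.97 V.
Step 5 — Ohm's law: I = V / Z_total = (-25.28 + j27.97) / (44.3 - j0.092) = -0.5719 + j0.6302 A.
Step 6 — Convert to polar: |I| = 0.851 A, ∠I = 132.2°.

I = 0.851∠132.2° A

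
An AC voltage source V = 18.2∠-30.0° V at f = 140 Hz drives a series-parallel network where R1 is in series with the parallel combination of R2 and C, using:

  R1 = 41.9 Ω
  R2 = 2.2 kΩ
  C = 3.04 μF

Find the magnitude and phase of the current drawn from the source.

Step 1 — Angular frequency: ω = 2π·f = 2π·140 = 879.6 rad/s.
Step 2 — Component impedances:
  R1: Z = R = 41.9 Ω
  R2: Z = R = 2200 Ω
  C: Z = 1/(jωC) = -j/(ω·C) = 0 - j374 Ω
Step 3 — Parallel branch: R2 || C = 1/(1/R2 + 1/C) = 61.78 - j363.5 Ω.
Step 4 — Series with R1: Z_total = R1 + (R2 || C) = 103.7 - j363.5 Ω = 378∠-74.1° Ω.
Step 5 — Source phasor: V = 18.2∠-30.0° V = 15.76 - j9.1 V.
Step 6 — Ohm's law: I = V / Z_total = (15.76 - j9.1) / (103.7 - j363.5) = 0.03459 + j0.0335 A.
Step 7 — Convert to polar: |I| = 0.04815 A, ∠I = 44.1°.

I = 0.04815∠44.1° A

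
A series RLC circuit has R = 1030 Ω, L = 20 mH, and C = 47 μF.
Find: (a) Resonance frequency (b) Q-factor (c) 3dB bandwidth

Step 1 — Resonance: ω₀ = 1/√(LC) = 1/√(0.02·4.7e-05) = 1031 rad/s.
Step 2 — f₀ = ω₀/(2π) = 164.2 Hz.
Step 3 — Series Q: Q = ω₀L/R = 1031·0.02/1030 = 0.02003.
Step 4 — Bandwidth: Δω = ω₀/Q = 5.15e+04 rad/s; BW = Δω/(2π) = 8196 Hz.

(a) f₀ = 164.2 Hz  (b) Q = 0.02003  (c) BW = 8196 Hz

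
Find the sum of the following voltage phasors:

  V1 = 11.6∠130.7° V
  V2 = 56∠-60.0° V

Step 1 — Convert each phasor to rectangular form:
  V1 = 11.6·(cos(130.7°) + j·sin(130.7°)) = -7.564 + j8.794 V
  V2 = 56·(cos(-60.0°) + j·sin(-60.0°)) = 28 - j48.5 V
Step 2 — Sum components: V_total = 20.44 - j39.7 V.
Step 3 — Convert to polar: |V_total| = 44.65 V, ∠V_total = -62.8°.

V_total = 44.65∠-62.8° V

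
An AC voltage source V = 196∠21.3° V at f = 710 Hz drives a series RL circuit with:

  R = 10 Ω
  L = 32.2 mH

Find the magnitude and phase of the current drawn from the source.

Step 1 — Angular frequency: ω = 2π·f = 2π·710 = 4461 rad/s.
Step 2 — Component impedances:
  R: Z = R = 10 Ω
  L: Z = jωL = j·4461·0.0322 = 0 + j143.6 Ω
Step 3 — Series combination: Z_total = R + L = 10 + j143.6 Ω = 144∠86.0° Ω.
Step 4 — Source phasor: V = 196∠21.3° V = 182.6 + j71.2 V.
Step 5 — Ohm's law: I = V / Z_total = (182.6 + j71.2) / (10 + j143.6) = 0.5813 - j1.231 A.
Step 6 — Convert to polar: |I| = 1.361 A, ∠I = -64.7°.

I = 1.361∠-64.7° A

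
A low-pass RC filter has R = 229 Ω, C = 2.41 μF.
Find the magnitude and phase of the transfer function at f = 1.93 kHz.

Step 1 — Angular frequency: ω = 2π·1930 = 1.213e+04 rad/s.
Step 2 — Transfer function: H(jω) = 1/(1 + jωRC).
Step 3 — Denominator: 1 + jωRC = 1 + j·1.213e+04·229·2.41e-06 = 1 + j6.693.
Step 4 — H = 0.02184 - j0.1462.
Step 5 — Magnitude: |H| = 0.1478 (-16.6 dB); phase: φ = -81.5°.

|H| = 0.1478 (-16.6 dB), φ = -81.5°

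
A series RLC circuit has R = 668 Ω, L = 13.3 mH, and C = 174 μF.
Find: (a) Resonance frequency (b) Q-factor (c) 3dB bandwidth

Step 1 — Resonance: ω₀ = 1/√(LC) = 1/√(0.0133·0.000174) = 657.4 rad/s.
Step 2 — f₀ = ω₀/(2π) = 104.6 Hz.
Step 3 — Series Q: Q = ω₀L/R = 657.4·0.0133/668 = 0.01309.
Step 4 — Bandwidth: Δω = ω₀/Q = 5.023e+04 rad/s; BW = Δω/(2π) = 7994 Hz.

(a) f₀ = 104.6 Hz  (b) Q = 0.01309  (c) BW = 7994 Hz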